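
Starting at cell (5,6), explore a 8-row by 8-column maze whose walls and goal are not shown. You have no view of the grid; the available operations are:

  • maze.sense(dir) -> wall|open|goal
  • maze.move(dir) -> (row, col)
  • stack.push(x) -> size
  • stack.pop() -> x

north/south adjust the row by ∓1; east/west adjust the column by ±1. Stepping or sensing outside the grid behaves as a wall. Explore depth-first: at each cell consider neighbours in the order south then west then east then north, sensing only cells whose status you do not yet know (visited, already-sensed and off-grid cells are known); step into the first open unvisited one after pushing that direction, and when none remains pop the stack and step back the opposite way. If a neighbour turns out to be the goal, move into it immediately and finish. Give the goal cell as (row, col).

-> maze.sense(dir='south')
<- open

-> stack.push(x='south')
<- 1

-> maze.move(dir='south')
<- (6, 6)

-> maze.sense(dir='south')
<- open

-> stack.push(x='south')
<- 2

-> maze.move(dir='south')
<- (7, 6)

-> maze.sense(dir='west')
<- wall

-> maze.sense(dir='east')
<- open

-> stack.push(x='east')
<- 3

-> maze.move(dir='east')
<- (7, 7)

-> maze.sense(dir='north')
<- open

-> stack.push(x='north')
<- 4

-> maze.move(dir='north')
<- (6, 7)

-> maze.sense(dir='north')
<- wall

-> stack.pop()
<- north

-> maze.move(dir='south')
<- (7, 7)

-> stack.pop()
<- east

-> maze.move(dir='west')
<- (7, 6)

-> stack.pop()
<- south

-> maze.move(dir='north')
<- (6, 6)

-> maze.sense(dir='west')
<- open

-> stack.push(x='west')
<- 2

-> maze.move(dir='west')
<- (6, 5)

-> maze.sense(dir='west')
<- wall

-> maze.sense(dir='north')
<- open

-> stack.push(x='north')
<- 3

-> maze.move(dir='north')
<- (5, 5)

-> maze.sense(dir='west')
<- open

-> stack.push(x='west')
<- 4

-> maze.move(dir='west')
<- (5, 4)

-> maze.sense(dir='west')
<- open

-> stack.push(x='west')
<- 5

-> maze.move(dir='west')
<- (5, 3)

-> maze.sense(dir='south')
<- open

-> stack.push(x='south')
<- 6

-> maze.move(dir='south')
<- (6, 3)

-> maze.sense(dir='south')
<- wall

-> maze.sense(dir='west')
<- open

-> stack.push(x='west')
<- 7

-> maze.move(dir='west')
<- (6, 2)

-> maze.sense(dir='south')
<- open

-> stack.push(x='south')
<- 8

-> maze.move(dir='south')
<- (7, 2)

-> maze.sense(dir='west')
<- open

-> stack.push(x='west')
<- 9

-> maze.move(dir='west')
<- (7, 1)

-> maze.sense(dir='west')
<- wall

-> maze.sense(dir='north')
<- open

-> stack.push(x='north')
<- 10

-> maze.move(dir='north')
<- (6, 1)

-> maze.sense(dir='west')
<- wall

-> maze.sense(dir='north')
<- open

-> stack.push(x='north')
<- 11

-> maze.move(dir='north')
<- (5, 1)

-> maze.sense(dir='west')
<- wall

-> maze.sense(dir='east')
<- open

-> stack.push(x='east')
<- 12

-> maze.move(dir='east')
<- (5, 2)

-> maze.sense(dir='north')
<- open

-> stack.push(x='north')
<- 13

-> maze.move(dir='north')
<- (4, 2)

-> maze.sense(dir='west')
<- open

-> stack.push(x='west')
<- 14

-> maze.move(dir='west')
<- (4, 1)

-> maze.sense(dir='west')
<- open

-> stack.push(x='west')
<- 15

-> maze.move(dir='west')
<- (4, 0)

-> maze.sense(dir='north')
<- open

-> stack.push(x='north')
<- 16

-> maze.move(dir='north')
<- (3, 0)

-> maze.sense(dir='east')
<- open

-> stack.push(x='east')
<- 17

-> maze.move(dir='east')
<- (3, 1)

-> maze.sense(dir='east')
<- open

-> stack.push(x='east')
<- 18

-> maze.move(dir='east')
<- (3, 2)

-> maze.sense(dir='east')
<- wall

-> maze.sense(dir='north')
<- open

-> stack.push(x='north')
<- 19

-> maze.move(dir='north')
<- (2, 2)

-> maze.sense(dir='west')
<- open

-> stack.push(x='west')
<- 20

-> maze.move(dir='west')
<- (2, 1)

-> maze.sense(dir='west')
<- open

-> stack.push(x='west')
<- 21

-> maze.move(dir='west')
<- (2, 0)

-> maze.sense(dir='north')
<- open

-> stack.push(x='north')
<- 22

-> maze.move(dir='north')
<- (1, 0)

-> maze.sense(dir='east')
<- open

-> stack.push(x='east')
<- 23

-> maze.move(dir='east')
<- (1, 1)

-> maze.sense(dir='east')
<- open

-> stack.push(x='east')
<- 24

-> maze.move(dir='east')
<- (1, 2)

-> maze.sense(dir='east')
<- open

-> stack.push(x='east')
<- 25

-> maze.move(dir='east')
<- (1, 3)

-> maze.sense(dir='south')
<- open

-> stack.push(x='south')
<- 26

-> maze.move(dir='south')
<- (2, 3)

-> maze.sense(dir='east')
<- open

-> stack.push(x='east')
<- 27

-> maze.move(dir='east')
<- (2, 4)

-> maze.sense(dir='south')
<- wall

-> maze.sense(dir='east')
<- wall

-> maze.sense(dir='north')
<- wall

-> stack.pop()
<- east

-> maze.move(dir='west')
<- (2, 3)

-> stack.pop()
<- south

-> maze.move(dir='north')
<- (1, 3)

-> maze.sense(dir='north')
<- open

-> stack.push(x='north')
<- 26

-> maze.move(dir='north')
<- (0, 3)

-> maze.sense(dir='west')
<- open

-> stack.push(x='west')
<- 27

-> maze.move(dir='west')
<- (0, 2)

-> maze.sense(dir='west')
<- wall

-> stack.pop()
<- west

-> maze.move(dir='east')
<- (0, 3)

-> maze.sense(dir='east')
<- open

-> stack.push(x='east')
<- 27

-> maze.move(dir='east')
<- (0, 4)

-> maze.sense(dir='east')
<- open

-> stack.push(x='east')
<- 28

-> maze.move(dir='east')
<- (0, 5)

-> maze.sense(dir='south')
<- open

-> stack.push(x='south')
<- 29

-> maze.move(dir='south')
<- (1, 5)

-> maze.sense(dir='east')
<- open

-> stack.push(x='east')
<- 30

-> maze.move(dir='east')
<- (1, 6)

-> maze.sense(dir='south')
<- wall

-> maze.sense(dir='east')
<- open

-> stack.push(x='east')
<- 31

-> maze.move(dir='east')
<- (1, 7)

-> maze.sense(dir='south')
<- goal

-> maze.move(dir='south')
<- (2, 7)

Answer: (2, 7)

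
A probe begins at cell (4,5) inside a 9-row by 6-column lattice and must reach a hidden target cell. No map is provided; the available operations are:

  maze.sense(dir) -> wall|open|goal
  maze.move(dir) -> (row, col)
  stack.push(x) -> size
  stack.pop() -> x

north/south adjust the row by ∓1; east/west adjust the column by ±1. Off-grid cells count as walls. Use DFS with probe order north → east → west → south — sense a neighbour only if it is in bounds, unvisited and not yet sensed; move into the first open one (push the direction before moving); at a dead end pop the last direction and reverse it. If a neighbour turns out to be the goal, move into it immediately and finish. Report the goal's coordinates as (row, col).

>>> maze.sense dir='north'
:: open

>>> stack.push x='north'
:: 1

>>> maze.move dir='north'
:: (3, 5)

>>> maze.sense dir='north'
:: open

>>> stack.push x='north'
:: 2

>>> maze.move dir='north'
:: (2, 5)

>>> maze.sense dir='north'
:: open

>>> stack.push x='north'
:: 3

>>> maze.move dir='north'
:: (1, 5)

>>> maze.sense dir='north'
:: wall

>>> maze.sense dir='west'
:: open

>>> stack.push x='west'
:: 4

>>> maze.move dir='west'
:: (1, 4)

>>> maze.sense dir='north'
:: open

>>> stack.push x='north'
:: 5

>>> maze.move dir='north'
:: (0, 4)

>>> maze.sense dir='west'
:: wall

>>> stack.pop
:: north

>>> maze.move dir='south'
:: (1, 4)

>>> maze.sense dir='west'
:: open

>>> stack.push x='west'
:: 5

>>> maze.move dir='west'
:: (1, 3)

>>> maze.sense dir='west'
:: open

>>> stack.push x='west'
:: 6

>>> maze.move dir='west'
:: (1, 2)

>>> maze.sense dir='north'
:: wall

>>> maze.sense dir='west'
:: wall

>>> maze.sense dir='south'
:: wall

>>> stack.pop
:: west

>>> maze.move dir='east'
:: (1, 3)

>>> maze.sense dir='south'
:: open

>>> stack.push x='south'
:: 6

>>> maze.move dir='south'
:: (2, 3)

>>> maze.sense dir='east'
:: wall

>>> maze.sense dir='south'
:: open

>>> stack.push x='south'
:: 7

>>> maze.move dir='south'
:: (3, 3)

>>> maze.sense dir='east'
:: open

>>> stack.push x='east'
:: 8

>>> maze.move dir='east'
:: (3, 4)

>>> maze.sense dir='south'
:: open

>>> stack.push x='south'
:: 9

>>> maze.move dir='south'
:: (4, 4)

>>> maze.sense dir='west'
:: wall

>>> maze.sense dir='south'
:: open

>>> stack.push x='south'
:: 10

>>> maze.move dir='south'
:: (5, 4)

>>> maze.sense dir='east'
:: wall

>>> maze.sense dir='west'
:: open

>>> stack.push x='west'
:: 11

>>> maze.move dir='west'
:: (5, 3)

>>> maze.sense dir='west'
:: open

>>> stack.push x='west'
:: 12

>>> maze.move dir='west'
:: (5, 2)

>>> maze.sense dir='north'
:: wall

>>> maze.sense dir='west'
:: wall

>>> maze.sense dir='south'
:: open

>>> stack.push x='south'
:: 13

>>> maze.move dir='south'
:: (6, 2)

>>> maze.sense dir='east'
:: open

>>> stack.push x='east'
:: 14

>>> maze.move dir='east'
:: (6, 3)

>>> maze.sense dir='east'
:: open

>>> stack.push x='east'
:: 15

>>> maze.move dir='east'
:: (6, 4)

>>> maze.sense dir='east'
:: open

>>> stack.push x='east'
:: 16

>>> maze.move dir='east'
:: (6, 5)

>>> maze.sense dir='south'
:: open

>>> stack.push x='south'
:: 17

>>> maze.move dir='south'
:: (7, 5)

>>> maze.sense dir='west'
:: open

>>> stack.push x='west'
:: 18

>>> maze.move dir='west'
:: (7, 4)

>>> maze.sense dir='west'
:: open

>>> stack.push x='west'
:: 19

>>> maze.move dir='west'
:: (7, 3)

>>> maze.sense dir='west'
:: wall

>>> maze.sense dir='south'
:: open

>>> stack.push x='south'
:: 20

>>> maze.move dir='south'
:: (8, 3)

>>> maze.sense dir='east'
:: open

>>> stack.push x='east'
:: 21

>>> maze.move dir='east'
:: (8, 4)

>>> maze.sense dir='east'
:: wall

>>> stack.pop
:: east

>>> maze.move dir='west'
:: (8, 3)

>>> maze.sense dir='west'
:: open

>>> stack.push x='west'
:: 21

>>> maze.move dir='west'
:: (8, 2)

>>> maze.sense dir='west'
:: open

>>> stack.push x='west'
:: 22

>>> maze.move dir='west'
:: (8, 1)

>>> maze.sense dir='north'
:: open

>>> stack.push x='north'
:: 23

>>> maze.move dir='north'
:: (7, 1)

>>> maze.sense dir='north'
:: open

>>> stack.push x='north'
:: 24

>>> maze.move dir='north'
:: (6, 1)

>>> maze.sense dir='west'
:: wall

>>> stack.pop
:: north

>>> maze.move dir='south'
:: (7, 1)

>>> maze.sense dir='west'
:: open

>>> stack.push x='west'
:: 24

>>> maze.move dir='west'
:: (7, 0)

>>> maze.sense dir='south'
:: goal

>>> maze.move dir='south'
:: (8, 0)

Answer: (8, 0)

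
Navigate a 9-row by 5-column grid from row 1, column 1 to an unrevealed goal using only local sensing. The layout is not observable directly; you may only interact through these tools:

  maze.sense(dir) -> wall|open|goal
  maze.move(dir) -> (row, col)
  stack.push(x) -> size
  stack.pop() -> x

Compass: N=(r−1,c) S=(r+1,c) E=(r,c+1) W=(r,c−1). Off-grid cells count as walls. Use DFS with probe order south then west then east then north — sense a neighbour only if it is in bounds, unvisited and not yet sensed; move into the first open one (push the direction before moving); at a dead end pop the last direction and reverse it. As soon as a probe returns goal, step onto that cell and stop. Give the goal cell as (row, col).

% maze.sense dir='south'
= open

% stack.push x='south'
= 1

% maze.move dir='south'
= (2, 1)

% maze.sense dir='south'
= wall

% maze.sense dir='west'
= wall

% maze.sense dir='east'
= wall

% stack.pop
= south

% maze.move dir='north'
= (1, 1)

% maze.sense dir='west'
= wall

% maze.sense dir='east'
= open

% stack.push x='east'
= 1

% maze.move dir='east'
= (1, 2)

% maze.sense dir='east'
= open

% stack.push x='east'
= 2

% maze.move dir='east'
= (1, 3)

% maze.sense dir='south'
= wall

% maze.sense dir='east'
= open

% stack.push x='east'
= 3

% maze.move dir='east'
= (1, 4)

% maze.sense dir='south'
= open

% stack.push x='south'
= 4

% maze.move dir='south'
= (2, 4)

% maze.sense dir='south'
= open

% stack.push x='south'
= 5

% maze.move dir='south'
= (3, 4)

% maze.sense dir='south'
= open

% stack.push x='south'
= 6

% maze.move dir='south'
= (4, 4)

% maze.sense dir='south'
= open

% stack.push x='south'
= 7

% maze.move dir='south'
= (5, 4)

% maze.sense dir='south'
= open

% stack.push x='south'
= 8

% maze.move dir='south'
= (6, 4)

% maze.sense dir='south'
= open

% stack.push x='south'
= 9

% maze.move dir='south'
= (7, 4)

% maze.sense dir='south'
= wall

% maze.sense dir='west'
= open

% stack.push x='west'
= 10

% maze.move dir='west'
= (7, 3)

% maze.sense dir='south'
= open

% stack.push x='south'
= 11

% maze.move dir='south'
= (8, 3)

% maze.sense dir='west'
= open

% stack.push x='west'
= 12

% maze.move dir='west'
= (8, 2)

% maze.sense dir='west'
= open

% stack.push x='west'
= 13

% maze.move dir='west'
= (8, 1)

% maze.sense dir='west'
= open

% stack.push x='west'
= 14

% maze.move dir='west'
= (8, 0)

% maze.sense dir='north'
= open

% stack.push x='north'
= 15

% maze.move dir='north'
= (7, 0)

% maze.sense dir='east'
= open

% stack.push x='east'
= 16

% maze.move dir='east'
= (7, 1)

% maze.sense dir='east'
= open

% stack.push x='east'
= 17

% maze.move dir='east'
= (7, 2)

% maze.sense dir='north'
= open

% stack.push x='north'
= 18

% maze.move dir='north'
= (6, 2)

% maze.sense dir='west'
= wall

% maze.sense dir='east'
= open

% stack.push x='east'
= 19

% maze.move dir='east'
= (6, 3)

% maze.sense dir='north'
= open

% stack.push x='north'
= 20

% maze.move dir='north'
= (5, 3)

% maze.sense dir='west'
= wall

% maze.sense dir='north'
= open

% stack.push x='north'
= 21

% maze.move dir='north'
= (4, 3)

% maze.sense dir='west'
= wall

% maze.sense dir='north'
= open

% stack.push x='north'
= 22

% maze.move dir='north'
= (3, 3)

% maze.sense dir='west'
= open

% stack.push x='west'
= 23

% maze.move dir='west'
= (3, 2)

% stack.pop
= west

% maze.move dir='east'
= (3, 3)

% stack.pop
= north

% maze.move dir='south'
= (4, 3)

% stack.pop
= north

% maze.move dir='south'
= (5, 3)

% stack.pop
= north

% maze.move dir='south'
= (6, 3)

% stack.pop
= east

% maze.move dir='west'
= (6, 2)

% stack.pop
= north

% maze.move dir='south'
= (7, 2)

% stack.pop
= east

% maze.move dir='west'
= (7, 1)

% stack.pop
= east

% maze.move dir='west'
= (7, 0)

% maze.sense dir='north'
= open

% stack.push x='north'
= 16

% maze.move dir='north'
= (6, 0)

% maze.sense dir='north'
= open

% stack.push x='north'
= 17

% maze.move dir='north'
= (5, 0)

% maze.sense dir='east'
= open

% stack.push x='east'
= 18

% maze.move dir='east'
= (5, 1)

% maze.sense dir='north'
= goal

% maze.move dir='north'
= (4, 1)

Answer: (4, 1)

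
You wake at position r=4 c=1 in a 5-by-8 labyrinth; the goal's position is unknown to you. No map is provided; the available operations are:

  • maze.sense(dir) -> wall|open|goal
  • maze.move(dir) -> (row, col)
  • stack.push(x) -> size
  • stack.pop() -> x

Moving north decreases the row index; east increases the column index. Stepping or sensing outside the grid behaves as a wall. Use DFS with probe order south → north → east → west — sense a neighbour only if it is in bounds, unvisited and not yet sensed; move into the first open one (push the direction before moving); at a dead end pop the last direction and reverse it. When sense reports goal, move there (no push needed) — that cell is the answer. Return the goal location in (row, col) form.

==> sense(dir='north')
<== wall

==> sense(dir='east')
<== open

==> push(x='east')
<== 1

==> move(dir='east')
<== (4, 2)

==> sense(dir='north')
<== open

==> push(x='north')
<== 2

==> move(dir='north')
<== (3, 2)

==> sense(dir='north')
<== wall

==> sense(dir='east')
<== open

==> push(x='east')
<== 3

==> move(dir='east')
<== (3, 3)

==> sense(dir='south')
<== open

==> push(x='south')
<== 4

==> move(dir='south')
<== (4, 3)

==> sense(dir='east')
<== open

==> push(x='east')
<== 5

==> move(dir='east')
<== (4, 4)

==> sense(dir='north')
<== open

==> push(x='north')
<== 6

==> move(dir='north')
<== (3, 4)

==> sense(dir='north')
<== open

==> push(x='north')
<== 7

==> move(dir='north')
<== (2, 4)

==> sense(dir='north')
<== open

==> push(x='north')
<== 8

==> move(dir='north')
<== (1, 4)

==> sense(dir='north')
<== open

==> push(x='north')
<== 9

==> move(dir='north')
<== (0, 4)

==> sense(dir='east')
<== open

==> push(x='east')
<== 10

==> move(dir='east')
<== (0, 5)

==> sense(dir='south')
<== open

==> push(x='south')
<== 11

==> move(dir='south')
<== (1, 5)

==> sense(dir='south')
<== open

==> push(x='south')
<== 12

==> move(dir='south')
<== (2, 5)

==> sense(dir='south')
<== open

==> push(x='south')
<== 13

==> move(dir='south')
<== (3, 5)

==> sense(dir='south')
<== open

==> push(x='south')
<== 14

==> move(dir='south')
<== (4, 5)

==> sense(dir='east')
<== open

==> push(x='east')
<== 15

==> move(dir='east')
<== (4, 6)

==> sense(dir='north')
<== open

==> push(x='north')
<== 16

==> move(dir='north')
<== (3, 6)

==> sense(dir='north')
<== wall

==> sense(dir='east')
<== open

==> push(x='east')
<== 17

==> move(dir='east')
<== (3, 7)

==> sense(dir='south')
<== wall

==> sense(dir='north')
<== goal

==> move(dir='north')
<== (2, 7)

Answer: (2, 7)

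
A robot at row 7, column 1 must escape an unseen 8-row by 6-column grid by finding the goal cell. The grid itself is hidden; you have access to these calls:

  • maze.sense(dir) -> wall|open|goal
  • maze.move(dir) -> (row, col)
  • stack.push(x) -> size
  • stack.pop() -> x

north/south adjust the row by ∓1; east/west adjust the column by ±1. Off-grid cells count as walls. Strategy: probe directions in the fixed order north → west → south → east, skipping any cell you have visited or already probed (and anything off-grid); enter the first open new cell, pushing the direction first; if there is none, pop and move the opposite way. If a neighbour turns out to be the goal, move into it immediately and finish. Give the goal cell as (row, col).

>> maze.sense(dir='north')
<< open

>> stack.push(x='north')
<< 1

>> maze.move(dir='north')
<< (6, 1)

>> maze.sense(dir='north')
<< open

>> stack.push(x='north')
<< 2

>> maze.move(dir='north')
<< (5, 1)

>> maze.sense(dir='north')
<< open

>> stack.push(x='north')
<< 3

>> maze.move(dir='north')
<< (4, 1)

>> maze.sense(dir='north')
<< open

>> stack.push(x='north')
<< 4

>> maze.move(dir='north')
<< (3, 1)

>> maze.sense(dir='north')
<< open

>> stack.push(x='north')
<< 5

>> maze.move(dir='north')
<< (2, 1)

>> maze.sense(dir='north')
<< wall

>> maze.sense(dir='west')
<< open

>> stack.push(x='west')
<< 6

>> maze.move(dir='west')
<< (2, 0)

>> maze.sense(dir='north')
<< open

>> stack.push(x='north')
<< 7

>> maze.move(dir='north')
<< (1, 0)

>> maze.sense(dir='north')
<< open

>> stack.push(x='north')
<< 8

>> maze.move(dir='north')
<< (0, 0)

>> maze.sense(dir='east')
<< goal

>> maze.move(dir='east')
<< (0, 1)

Answer: (0, 1)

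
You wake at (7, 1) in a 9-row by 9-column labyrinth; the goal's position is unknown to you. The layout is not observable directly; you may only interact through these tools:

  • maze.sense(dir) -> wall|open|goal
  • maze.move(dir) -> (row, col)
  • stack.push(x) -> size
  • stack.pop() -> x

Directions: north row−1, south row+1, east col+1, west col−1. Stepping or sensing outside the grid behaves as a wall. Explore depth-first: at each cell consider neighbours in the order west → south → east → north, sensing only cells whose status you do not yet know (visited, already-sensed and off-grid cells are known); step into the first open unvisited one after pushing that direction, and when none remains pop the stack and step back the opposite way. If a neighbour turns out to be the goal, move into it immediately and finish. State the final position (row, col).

# maze.sense(west) ~> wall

# maze.sense(south) ~> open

# stack.push(south) ~> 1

# maze.move(south) ~> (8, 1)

# maze.sense(west) ~> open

# stack.push(west) ~> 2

# maze.move(west) ~> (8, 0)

# stack.pop() ~> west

# maze.move(east) ~> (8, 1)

# maze.sense(east) ~> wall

# stack.pop() ~> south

# maze.move(north) ~> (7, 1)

# maze.sense(east) ~> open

# stack.push(east) ~> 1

# maze.move(east) ~> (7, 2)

# maze.sense(east) ~> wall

# maze.sense(north) ~> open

# stack.push(north) ~> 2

# maze.move(north) ~> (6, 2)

# maze.sense(west) ~> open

# stack.push(west) ~> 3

# maze.move(west) ~> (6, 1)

# maze.sense(west) ~> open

# stack.push(west) ~> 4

# maze.move(west) ~> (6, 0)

# maze.sense(north) ~> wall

# stack.pop() ~> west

# maze.move(east) ~> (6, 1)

# maze.sense(north) ~> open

# stack.push(north) ~> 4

# maze.move(north) ~> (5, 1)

# maze.sense(east) ~> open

# stack.push(east) ~> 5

# maze.move(east) ~> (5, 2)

# maze.sense(east) ~> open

# stack.push(east) ~> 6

# maze.move(east) ~> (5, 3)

# maze.sense(south) ~> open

# stack.push(south) ~> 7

# maze.move(south) ~> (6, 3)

# maze.sense(east) ~> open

# stack.push(east) ~> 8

# maze.move(east) ~> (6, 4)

# maze.sense(south) ~> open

# stack.push(south) ~> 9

# maze.move(south) ~> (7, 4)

# maze.sense(south) ~> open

# stack.push(south) ~> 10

# maze.move(south) ~> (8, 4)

# maze.sense(west) ~> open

# stack.push(west) ~> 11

# maze.move(west) ~> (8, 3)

# stack.pop() ~> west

# maze.move(east) ~> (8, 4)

# maze.sense(east) ~> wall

# stack.pop() ~> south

# maze.move(north) ~> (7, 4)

# maze.sense(east) ~> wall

# stack.pop() ~> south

# maze.move(north) ~> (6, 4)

# maze.sense(east) ~> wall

# maze.sense(north) ~> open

# stack.push(north) ~> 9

# maze.move(north) ~> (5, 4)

# maze.sense(east) ~> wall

# maze.sense(north) ~> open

# stack.push(north) ~> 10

# maze.move(north) ~> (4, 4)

# maze.sense(west) ~> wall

# maze.sense(east) ~> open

# stack.push(east) ~> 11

# maze.move(east) ~> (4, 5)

# maze.sense(east) ~> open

# stack.push(east) ~> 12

# maze.move(east) ~> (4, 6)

# maze.sense(south) ~> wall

# maze.sense(east) ~> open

# stack.push(east) ~> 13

# maze.move(east) ~> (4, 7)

# maze.sense(south) ~> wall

# maze.sense(east) ~> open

# stack.push(east) ~> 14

# maze.move(east) ~> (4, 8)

# maze.sense(south) ~> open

# stack.push(south) ~> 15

# maze.move(south) ~> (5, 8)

# maze.sense(south) ~> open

# stack.push(south) ~> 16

# maze.move(south) ~> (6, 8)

# maze.sense(west) ~> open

# stack.push(west) ~> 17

# maze.move(west) ~> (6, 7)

# maze.sense(west) ~> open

# stack.push(west) ~> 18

# maze.move(west) ~> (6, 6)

# maze.sense(south) ~> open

# stack.push(south) ~> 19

# maze.move(south) ~> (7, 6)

# maze.sense(south) ~> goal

# maze.move(south) ~> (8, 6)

Answer: (8, 6)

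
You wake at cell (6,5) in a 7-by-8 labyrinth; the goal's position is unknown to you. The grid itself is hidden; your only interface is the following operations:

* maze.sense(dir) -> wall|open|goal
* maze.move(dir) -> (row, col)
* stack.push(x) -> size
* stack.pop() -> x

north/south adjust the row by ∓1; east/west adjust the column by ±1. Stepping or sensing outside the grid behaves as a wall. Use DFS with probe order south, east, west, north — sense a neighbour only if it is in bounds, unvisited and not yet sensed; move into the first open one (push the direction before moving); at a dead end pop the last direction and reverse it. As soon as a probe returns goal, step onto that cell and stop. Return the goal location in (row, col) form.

I invoke maze.sense(dir→east), giving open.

Now I run stack.push(x→east), and get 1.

I try maze.move(dir→east), and see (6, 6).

I run maze.sense(dir→east), : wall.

I run maze.sense(dir→north), → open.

Now I run stack.push(x→north), giving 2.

Then maze.move(dir→north), : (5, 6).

I invoke maze.sense(dir→east), giving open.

I run stack.push(x→east), and get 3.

I invoke maze.move(dir→east), — result: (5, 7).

Invoking maze.sense(dir→north), giving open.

I call stack.push(x→north), yielding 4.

Next I call maze.move(dir→north), : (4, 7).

Now I run maze.sense(dir→west), giving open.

Now I run stack.push(x→west), : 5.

I try maze.move(dir→west), and observe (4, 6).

Then maze.sense(dir→west), giving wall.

Calling maze.sense(dir→north), and see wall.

Now I run stack.pop, and observe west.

I use maze.move(dir→east), and get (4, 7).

I try maze.sense(dir→north), and get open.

Using stack.push(x→north), yielding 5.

Next I call maze.move(dir→north), giving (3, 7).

Then maze.sense(dir→north), : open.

Calling stack.push(x→north), — result: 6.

I use maze.move(dir→north), — result: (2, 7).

Using maze.sense(dir→west), which returns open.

I invoke stack.push(x→west), giving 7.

Next I call maze.move(dir→west), → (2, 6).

I try maze.sense(dir→west), → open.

I invoke stack.push(x→west), and get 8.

I use maze.move(dir→west), and get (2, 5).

I use maze.sense(dir→south), and get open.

I run stack.push(x→south), — result: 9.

Now I run maze.move(dir→south), and observe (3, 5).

Then maze.sense(dir→west), → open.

I try stack.push(x→west), : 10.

Next I call maze.move(dir→west), — result: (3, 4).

I invoke maze.sense(dir→south), and get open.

Now I run stack.push(x→south), : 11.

Next I call maze.move(dir→south), : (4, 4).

Invoking maze.sense(dir→south), — result: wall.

Next I call maze.sense(dir→west), yielding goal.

Then maze.move(dir→west), which returns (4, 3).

Answer: (4, 3)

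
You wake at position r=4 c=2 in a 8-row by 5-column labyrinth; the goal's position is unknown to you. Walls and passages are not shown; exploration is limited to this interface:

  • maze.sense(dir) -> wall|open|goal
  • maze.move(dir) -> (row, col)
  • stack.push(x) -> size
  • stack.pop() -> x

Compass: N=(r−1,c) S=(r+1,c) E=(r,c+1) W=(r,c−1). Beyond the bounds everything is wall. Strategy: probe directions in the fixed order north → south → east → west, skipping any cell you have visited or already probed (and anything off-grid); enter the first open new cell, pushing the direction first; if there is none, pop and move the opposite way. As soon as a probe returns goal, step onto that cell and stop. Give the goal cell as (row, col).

I try maze.sense passing north, and see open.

Now I run stack.push passing north, : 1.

I try maze.move passing north, and see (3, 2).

Then maze.sense passing north, and get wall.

Now I run maze.sense passing east, yielding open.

I run stack.push passing east, and observe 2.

Calling maze.move passing east, — result: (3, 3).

Now I run maze.sense passing north, giving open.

Now I run stack.push passing north, and see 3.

Then maze.move passing north, giving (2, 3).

I run maze.sense passing north, yielding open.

I invoke stack.push passing north, yielding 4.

I invoke maze.move passing north, yielding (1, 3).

I invoke maze.sense passing north, and get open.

I invoke stack.push passing north, — result: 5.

Then maze.move passing north, and observe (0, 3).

Calling maze.sense passing east, yielding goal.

I use maze.move passing east, and see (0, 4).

Answer: (0, 4)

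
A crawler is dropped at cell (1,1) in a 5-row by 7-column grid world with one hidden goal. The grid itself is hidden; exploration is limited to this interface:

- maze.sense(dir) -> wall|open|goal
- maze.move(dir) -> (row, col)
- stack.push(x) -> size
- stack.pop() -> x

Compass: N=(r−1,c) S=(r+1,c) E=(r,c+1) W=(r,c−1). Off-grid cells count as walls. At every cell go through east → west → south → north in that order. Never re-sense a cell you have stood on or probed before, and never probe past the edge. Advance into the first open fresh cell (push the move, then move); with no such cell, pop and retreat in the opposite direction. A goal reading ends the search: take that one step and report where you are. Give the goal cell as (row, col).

[in] maze.sense east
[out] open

[in] stack.push east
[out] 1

[in] maze.move east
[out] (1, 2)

[in] maze.sense east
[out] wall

[in] maze.sense south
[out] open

[in] stack.push south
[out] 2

[in] maze.move south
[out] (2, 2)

[in] maze.sense east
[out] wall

[in] maze.sense west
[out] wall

[in] maze.sense south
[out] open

[in] stack.push south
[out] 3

[in] maze.move south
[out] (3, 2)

[in] maze.sense east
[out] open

[in] stack.push east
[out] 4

[in] maze.move east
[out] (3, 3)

[in] maze.sense east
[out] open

[in] stack.push east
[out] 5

[in] maze.move east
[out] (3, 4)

[in] maze.sense east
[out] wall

[in] maze.sense south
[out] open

[in] stack.push south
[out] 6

[in] maze.move south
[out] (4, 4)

[in] maze.sense east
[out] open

[in] stack.push east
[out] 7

[in] maze.move east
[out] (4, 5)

[in] maze.sense east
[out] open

[in] stack.push east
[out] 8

[in] maze.move east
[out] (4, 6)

[in] maze.sense north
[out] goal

[in] maze.move north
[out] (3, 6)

Answer: (3, 6)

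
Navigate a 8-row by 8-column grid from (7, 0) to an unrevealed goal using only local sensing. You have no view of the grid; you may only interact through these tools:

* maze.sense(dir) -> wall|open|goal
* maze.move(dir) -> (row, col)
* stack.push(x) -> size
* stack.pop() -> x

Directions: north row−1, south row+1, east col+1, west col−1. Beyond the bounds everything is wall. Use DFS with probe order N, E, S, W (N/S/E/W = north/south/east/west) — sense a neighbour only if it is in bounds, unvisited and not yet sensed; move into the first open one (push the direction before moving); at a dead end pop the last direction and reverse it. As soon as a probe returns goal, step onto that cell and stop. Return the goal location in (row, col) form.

CALL maze.sense[north]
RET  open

CALL stack.push[north]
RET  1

CALL maze.move[north]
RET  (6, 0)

CALL maze.sense[north]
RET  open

CALL stack.push[north]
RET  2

CALL maze.move[north]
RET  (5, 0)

CALL maze.sense[north]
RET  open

CALL stack.push[north]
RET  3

CALL maze.move[north]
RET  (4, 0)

CALL maze.sense[north]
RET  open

CALL stack.push[north]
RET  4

CALL maze.move[north]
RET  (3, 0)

CALL maze.sense[north]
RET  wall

CALL maze.sense[east]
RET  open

CALL stack.push[east]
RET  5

CALL maze.move[east]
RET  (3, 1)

CALL maze.sense[north]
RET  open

CALL stack.push[north]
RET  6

CALL maze.move[north]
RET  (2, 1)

CALL maze.sense[north]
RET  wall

CALL maze.sense[east]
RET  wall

CALL stack.pop[]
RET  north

CALL maze.move[south]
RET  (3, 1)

CALL maze.sense[east]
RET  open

CALL stack.push[east]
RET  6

CALL maze.move[east]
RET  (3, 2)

CALL maze.sense[east]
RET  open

CALL stack.push[east]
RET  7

CALL maze.move[east]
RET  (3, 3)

CALL maze.sense[north]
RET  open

CALL stack.push[north]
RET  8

CALL maze.move[north]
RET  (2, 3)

CALL maze.sense[north]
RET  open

CALL stack.push[north]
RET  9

CALL maze.move[north]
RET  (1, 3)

CALL maze.sense[north]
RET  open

CALL stack.push[north]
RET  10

CALL maze.move[north]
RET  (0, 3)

CALL maze.sense[east]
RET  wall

CALL maze.sense[west]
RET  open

CALL stack.push[west]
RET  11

CALL maze.move[west]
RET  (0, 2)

CALL maze.sense[south]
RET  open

CALL stack.push[south]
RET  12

CALL maze.move[south]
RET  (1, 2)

CALL stack.pop[]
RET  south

CALL maze.move[north]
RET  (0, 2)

CALL maze.sense[west]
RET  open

CALL stack.push[west]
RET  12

CALL maze.move[west]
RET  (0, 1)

CALL maze.sense[west]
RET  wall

CALL stack.pop[]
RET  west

CALL maze.move[east]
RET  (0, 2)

CALL stack.pop[]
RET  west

CALL maze.move[east]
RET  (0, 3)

CALL stack.pop[]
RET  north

CALL maze.move[south]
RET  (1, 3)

CALL maze.sense[east]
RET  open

CALL stack.push[east]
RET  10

CALL maze.move[east]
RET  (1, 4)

CALL maze.sense[east]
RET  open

CALL stack.push[east]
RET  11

CALL maze.move[east]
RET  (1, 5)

CALL maze.sense[north]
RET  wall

CALL maze.sense[east]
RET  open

CALL stack.push[east]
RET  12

CALL maze.move[east]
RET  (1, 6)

CALL maze.sense[north]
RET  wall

CALL maze.sense[east]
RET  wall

CALL maze.sense[south]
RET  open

CALL stack.push[south]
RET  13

CALL maze.move[south]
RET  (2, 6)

CALL maze.sense[east]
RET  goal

CALL maze.move[east]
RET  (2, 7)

Answer: (2, 7)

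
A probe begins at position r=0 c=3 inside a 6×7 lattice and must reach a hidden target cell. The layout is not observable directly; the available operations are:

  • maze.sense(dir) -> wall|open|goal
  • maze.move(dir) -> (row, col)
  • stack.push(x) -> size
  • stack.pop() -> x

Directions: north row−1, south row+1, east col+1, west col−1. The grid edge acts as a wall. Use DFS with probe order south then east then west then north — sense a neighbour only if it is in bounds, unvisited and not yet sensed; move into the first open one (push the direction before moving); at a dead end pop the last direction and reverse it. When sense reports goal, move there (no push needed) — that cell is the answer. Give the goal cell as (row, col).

CALL maze.sense[dir=south]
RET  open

CALL stack.push[x=south]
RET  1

CALL maze.move[dir=south]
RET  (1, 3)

CALL maze.sense[dir=south]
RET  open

CALL stack.push[x=south]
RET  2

CALL maze.move[dir=south]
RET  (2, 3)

CALL maze.sense[dir=south]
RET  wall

CALL maze.sense[dir=east]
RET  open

CALL stack.push[x=east]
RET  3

CALL maze.move[dir=east]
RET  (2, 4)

CALL maze.sense[dir=south]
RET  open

CALL stack.push[x=south]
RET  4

CALL maze.move[dir=south]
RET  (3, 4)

CALL maze.sense[dir=south]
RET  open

CALL stack.push[x=south]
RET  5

CALL maze.move[dir=south]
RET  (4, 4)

CALL maze.sense[dir=south]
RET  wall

CALL maze.sense[dir=east]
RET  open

CALL stack.push[x=east]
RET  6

CALL maze.move[dir=east]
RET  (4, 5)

CALL maze.sense[dir=south]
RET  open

CALL stack.push[x=south]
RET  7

CALL maze.move[dir=south]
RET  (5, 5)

CALL maze.sense[dir=east]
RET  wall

CALL stack.pop[]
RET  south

CALL maze.move[dir=north]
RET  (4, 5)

CALL maze.sense[dir=east]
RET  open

CALL stack.push[x=east]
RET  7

CALL maze.move[dir=east]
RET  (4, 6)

CALL maze.sense[dir=north]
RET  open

CALL stack.push[x=north]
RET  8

CALL maze.move[dir=north]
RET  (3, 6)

CALL maze.sense[dir=west]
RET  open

CALL stack.push[x=west]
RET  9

CALL maze.move[dir=west]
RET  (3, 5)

CALL maze.sense[dir=north]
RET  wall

CALL stack.pop[]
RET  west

CALL maze.move[dir=east]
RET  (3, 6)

CALL maze.sense[dir=north]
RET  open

CALL stack.push[x=north]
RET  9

CALL maze.move[dir=north]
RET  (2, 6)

CALL maze.sense[dir=north]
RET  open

CALL stack.push[x=north]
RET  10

CALL maze.move[dir=north]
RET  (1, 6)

CALL maze.sense[dir=west]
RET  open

CALL stack.push[x=west]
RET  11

CALL maze.move[dir=west]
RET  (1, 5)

CALL maze.sense[dir=west]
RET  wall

CALL maze.sense[dir=north]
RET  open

CALL stack.push[x=north]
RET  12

CALL maze.move[dir=north]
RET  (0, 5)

CALL maze.sense[dir=east]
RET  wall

CALL maze.sense[dir=west]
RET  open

CALL stack.push[x=west]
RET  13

CALL maze.move[dir=west]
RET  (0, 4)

CALL stack.pop[]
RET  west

CALL maze.move[dir=east]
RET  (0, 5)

CALL stack.pop[]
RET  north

CALL maze.move[dir=south]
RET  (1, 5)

CALL stack.pop[]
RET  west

CALL maze.move[dir=east]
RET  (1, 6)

CALL stack.pop[]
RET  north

CALL maze.move[dir=south]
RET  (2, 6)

CALL stack.pop[]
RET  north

CALL maze.move[dir=south]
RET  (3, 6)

CALL stack.pop[]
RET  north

CALL maze.move[dir=south]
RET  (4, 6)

CALL stack.pop[]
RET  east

CALL maze.move[dir=west]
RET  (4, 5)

CALL stack.pop[]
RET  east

CALL maze.move[dir=west]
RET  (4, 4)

CALL maze.sense[dir=west]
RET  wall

CALL stack.pop[]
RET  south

CALL maze.move[dir=north]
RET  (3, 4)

CALL stack.pop[]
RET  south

CALL maze.move[dir=north]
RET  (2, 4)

CALL stack.pop[]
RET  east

CALL maze.move[dir=west]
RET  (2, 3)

CALL maze.sense[dir=west]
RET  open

CALL stack.push[x=west]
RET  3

CALL maze.move[dir=west]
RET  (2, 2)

CALL maze.sense[dir=south]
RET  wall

CALL maze.sense[dir=west]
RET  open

CALL stack.push[x=west]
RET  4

CALL maze.move[dir=west]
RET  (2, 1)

CALL maze.sense[dir=south]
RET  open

CALL stack.push[x=south]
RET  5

CALL maze.move[dir=south]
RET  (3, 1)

CALL maze.sense[dir=south]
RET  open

CALL stack.push[x=south]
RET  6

CALL maze.move[dir=south]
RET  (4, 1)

CALL maze.sense[dir=south]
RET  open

CALL stack.push[x=south]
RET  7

CALL maze.move[dir=south]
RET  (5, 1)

CALL maze.sense[dir=east]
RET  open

CALL stack.push[x=east]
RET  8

CALL maze.move[dir=east]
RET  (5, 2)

CALL maze.sense[dir=east]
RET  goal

CALL maze.move[dir=east]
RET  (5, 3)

Answer: (5, 3)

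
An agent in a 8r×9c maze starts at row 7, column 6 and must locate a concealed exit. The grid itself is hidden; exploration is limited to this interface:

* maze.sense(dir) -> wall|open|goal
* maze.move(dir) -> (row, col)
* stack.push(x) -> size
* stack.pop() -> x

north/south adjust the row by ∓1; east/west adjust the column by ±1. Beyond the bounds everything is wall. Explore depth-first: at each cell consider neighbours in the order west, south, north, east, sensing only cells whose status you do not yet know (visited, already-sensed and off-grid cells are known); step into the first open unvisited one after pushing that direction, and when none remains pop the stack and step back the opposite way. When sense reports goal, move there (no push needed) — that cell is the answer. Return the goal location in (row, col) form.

-- maze.sense(dir='west') == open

-- stack.push(x='west') == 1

-- maze.move(dir='west') == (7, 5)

-- maze.sense(dir='west') == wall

-- maze.sense(dir='north') == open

-- stack.push(x='north') == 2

-- maze.move(dir='north') == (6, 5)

-- maze.sense(dir='west') == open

-- stack.push(x='west') == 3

-- maze.move(dir='west') == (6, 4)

-- maze.sense(dir='west') == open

-- stack.push(x='west') == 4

-- maze.move(dir='west') == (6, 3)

-- maze.sense(dir='west') == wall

-- maze.sense(dir='south') == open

-- stack.push(x='south') == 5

-- maze.move(dir='south') == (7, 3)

-- maze.sense(dir='west') == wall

-- stack.pop() == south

-- maze.move(dir='north') == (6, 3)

-- maze.sense(dir='north') == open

-- stack.push(x='north') == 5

-- maze.move(dir='north') == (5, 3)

-- maze.sense(dir='west') == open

-- stack.push(x='west') == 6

-- maze.move(dir='west') == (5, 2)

-- maze.sense(dir='west') == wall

-- maze.sense(dir='north') == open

-- stack.push(x='north') == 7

-- maze.move(dir='north') == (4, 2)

-- maze.sense(dir='west') == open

-- stack.push(x='west') == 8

-- maze.move(dir='west') == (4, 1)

-- maze.sense(dir='west') == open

-- stack.push(x='west') == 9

-- maze.move(dir='west') == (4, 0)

-- maze.sense(dir='south') == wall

-- maze.sense(dir='north') == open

-- stack.push(x='north') == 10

-- maze.move(dir='north') == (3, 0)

-- maze.sense(dir='north') == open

-- stack.push(x='north') == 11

-- maze.move(dir='north') == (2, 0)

-- maze.sense(dir='north') == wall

-- maze.sense(dir='east') == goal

-- maze.move(dir='east') == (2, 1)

Answer: (2, 1)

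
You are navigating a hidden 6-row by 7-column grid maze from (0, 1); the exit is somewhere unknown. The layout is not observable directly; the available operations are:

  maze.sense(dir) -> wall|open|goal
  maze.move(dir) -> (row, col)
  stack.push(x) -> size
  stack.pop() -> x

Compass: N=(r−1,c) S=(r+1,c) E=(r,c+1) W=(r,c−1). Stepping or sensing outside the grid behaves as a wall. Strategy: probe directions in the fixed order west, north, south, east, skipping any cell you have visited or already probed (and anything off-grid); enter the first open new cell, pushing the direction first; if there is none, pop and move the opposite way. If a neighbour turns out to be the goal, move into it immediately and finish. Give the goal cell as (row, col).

Act: sense[dir=west]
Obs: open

Act: push[x=west]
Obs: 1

Act: move[dir=west]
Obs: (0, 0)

Act: sense[dir=south]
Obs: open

Act: push[x=south]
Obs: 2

Act: move[dir=south]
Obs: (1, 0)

Act: sense[dir=south]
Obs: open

Act: push[x=south]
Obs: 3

Act: move[dir=south]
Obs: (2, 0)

Act: sense[dir=south]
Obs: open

Act: push[x=south]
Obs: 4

Act: move[dir=south]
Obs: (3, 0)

Act: sense[dir=south]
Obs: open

Act: push[x=south]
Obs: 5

Act: move[dir=south]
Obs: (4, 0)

Act: sense[dir=south]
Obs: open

Act: push[x=south]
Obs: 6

Act: move[dir=south]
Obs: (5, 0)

Act: sense[dir=east]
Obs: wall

Act: pop[]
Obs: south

Act: move[dir=north]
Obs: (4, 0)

Act: sense[dir=east]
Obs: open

Act: push[x=east]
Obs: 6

Act: move[dir=east]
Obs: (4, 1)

Act: sense[dir=north]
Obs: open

Act: push[x=north]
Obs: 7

Act: move[dir=north]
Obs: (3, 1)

Act: sense[dir=north]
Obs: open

Act: push[x=north]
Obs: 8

Act: move[dir=north]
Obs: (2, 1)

Act: sense[dir=north]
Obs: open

Act: push[x=north]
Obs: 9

Act: move[dir=north]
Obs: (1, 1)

Act: sense[dir=east]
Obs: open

Act: push[x=east]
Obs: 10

Act: move[dir=east]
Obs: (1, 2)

Act: sense[dir=north]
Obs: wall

Act: sense[dir=south]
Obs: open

Act: push[x=south]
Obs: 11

Act: move[dir=south]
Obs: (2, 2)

Act: sense[dir=south]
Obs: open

Act: push[x=south]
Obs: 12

Act: move[dir=south]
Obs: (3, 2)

Act: sense[dir=south]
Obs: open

Act: push[x=south]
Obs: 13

Act: move[dir=south]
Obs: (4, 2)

Act: sense[dir=south]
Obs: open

Act: push[x=south]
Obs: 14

Act: move[dir=south]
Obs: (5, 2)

Act: sense[dir=east]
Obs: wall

Act: pop[]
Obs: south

Act: move[dir=north]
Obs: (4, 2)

Act: sense[dir=east]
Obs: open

Act: push[x=east]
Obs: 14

Act: move[dir=east]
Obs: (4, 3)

Act: sense[dir=north]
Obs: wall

Act: sense[dir=east]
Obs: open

Act: push[x=east]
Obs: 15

Act: move[dir=east]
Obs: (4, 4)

Act: sense[dir=north]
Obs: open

Act: push[x=north]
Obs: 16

Act: move[dir=north]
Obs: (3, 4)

Act: sense[dir=north]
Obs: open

Act: push[x=north]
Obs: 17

Act: move[dir=north]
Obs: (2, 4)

Act: sense[dir=west]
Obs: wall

Act: sense[dir=north]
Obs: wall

Act: sense[dir=east]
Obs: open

Act: push[x=east]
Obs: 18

Act: move[dir=east]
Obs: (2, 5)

Act: sense[dir=north]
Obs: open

Act: push[x=north]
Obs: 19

Act: move[dir=north]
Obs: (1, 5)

Act: sense[dir=north]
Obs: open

Act: push[x=north]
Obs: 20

Act: move[dir=north]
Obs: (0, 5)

Act: sense[dir=west]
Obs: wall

Act: sense[dir=east]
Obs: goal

Act: move[dir=east]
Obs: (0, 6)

Answer: (0, 6)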